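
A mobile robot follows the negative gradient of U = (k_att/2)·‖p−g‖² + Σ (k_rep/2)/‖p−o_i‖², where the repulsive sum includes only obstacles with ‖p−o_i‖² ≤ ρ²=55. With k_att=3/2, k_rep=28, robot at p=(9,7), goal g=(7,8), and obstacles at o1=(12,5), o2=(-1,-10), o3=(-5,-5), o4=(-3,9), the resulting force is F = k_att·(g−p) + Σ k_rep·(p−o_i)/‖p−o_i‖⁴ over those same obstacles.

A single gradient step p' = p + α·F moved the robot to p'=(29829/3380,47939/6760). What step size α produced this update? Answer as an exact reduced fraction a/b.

F_att = 3/2·(g−p) = 3/2·(-2,1) = (-3.0000,1.5000)
o1: d²=13 ≤ ρ²=55; F_rep = 28·(-3,2)/13² = (-0.4970,0.3314)
o2: d²=389 > ρ²=55 → inactive
o3: d²=340 > ρ²=55 → inactive
o4: d²=148 > ρ²=55 → inactive
F = F_att + ΣF_rep = (-3.4970,1.8314)
Δp = p'−p = (-0.1749,0.0916); α = Δx/Fx = (-591/3380) / (-591/169) = 1/20
check: Δy/Fy = (619/6760) / (619/338) = 1/20 ✓

α = 1/20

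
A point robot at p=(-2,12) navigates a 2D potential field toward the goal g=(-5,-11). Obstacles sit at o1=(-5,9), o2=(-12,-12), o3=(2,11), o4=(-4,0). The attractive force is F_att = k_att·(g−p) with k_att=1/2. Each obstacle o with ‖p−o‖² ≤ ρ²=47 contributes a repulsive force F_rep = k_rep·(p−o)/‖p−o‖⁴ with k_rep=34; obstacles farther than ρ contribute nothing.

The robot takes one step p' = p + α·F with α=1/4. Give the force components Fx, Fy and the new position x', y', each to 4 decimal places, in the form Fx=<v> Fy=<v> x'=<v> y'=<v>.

Fx=-1.6558 Fy=-11.0675 x'=-2.4139 y'=9.2331

F_att = 1/2·(g−p) = 1/2·(-3,-23) = (-1.5000,-11.5000)
o1: d²=18 ≤ ρ²=47; F_rep = 34·(3,3)/18² = (0.3148,0.3148)
o2: d²=676 > ρ²=47 → inactive
o3: d²=17 ≤ ρ²=47; F_rep = 34·(-4,1)/17² = (-0.4706,0.1176)
o4: d²=148 > ρ²=47 → inactive
F = F_att + ΣF_rep = (-1.6558,-11.0675)
p' = p + 1/4·F = (-2.4139,9.2331)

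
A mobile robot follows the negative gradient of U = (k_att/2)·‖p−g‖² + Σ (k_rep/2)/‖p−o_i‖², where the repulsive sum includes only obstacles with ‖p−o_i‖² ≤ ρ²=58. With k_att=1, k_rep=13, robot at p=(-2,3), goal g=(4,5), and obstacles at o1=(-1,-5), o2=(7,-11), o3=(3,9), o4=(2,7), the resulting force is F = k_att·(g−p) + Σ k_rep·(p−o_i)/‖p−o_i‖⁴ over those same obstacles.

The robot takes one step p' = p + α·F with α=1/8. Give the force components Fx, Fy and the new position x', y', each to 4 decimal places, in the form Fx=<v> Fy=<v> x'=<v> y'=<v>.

F_att = 1·(g−p) = 1·(6,2) = (6.0000,2.0000)
o1: d²=65 > ρ²=58 → inactive
o2: d²=277 > ρ²=58 → inactive
o3: d²=61 > ρ²=58 → inactive
o4: d²=32 ≤ ρ²=58; F_rep = 13·(-4,-4)/32² = (-0.0508,-0.0508)
F = F_att + ΣF_rep = (5.9492,1.9492)
p' = p + 1/8·F = (-1.2563,3.2437)

Fx=5.9492 Fy=1.9492 x'=-1.2563 y'=3.2437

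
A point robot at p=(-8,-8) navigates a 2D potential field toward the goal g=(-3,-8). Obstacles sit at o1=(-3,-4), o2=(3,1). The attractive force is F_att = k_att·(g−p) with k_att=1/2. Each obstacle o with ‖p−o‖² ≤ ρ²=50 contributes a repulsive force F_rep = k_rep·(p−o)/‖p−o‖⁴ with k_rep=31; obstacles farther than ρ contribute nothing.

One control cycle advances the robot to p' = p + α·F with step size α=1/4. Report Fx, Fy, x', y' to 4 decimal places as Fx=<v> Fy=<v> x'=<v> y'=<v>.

F_att = 1/2·(g−p) = 1/2·(5,0) = (2.5000,0.0000)
o1: d²=41 ≤ ρ²=50; F_rep = 31·(-5,-4)/41² = (-0.0922,-0.0738)
o2: d²=202 > ρ²=50 → inactive
F = F_att + ΣF_rep = (2.4078,-0.0738)
p' = p + 1/4·F = (-7.3981,-8.0184)

Fx=2.4078 Fy=-0.0738 x'=-7.3981 y'=-8.0184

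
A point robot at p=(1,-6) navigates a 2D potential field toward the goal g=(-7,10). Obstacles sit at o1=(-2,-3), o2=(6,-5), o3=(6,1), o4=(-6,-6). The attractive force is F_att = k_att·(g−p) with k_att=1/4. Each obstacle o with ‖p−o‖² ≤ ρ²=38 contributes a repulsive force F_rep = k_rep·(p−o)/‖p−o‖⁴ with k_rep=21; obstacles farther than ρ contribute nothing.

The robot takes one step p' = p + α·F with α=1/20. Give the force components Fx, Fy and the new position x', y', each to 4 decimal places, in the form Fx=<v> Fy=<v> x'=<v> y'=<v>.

F_att = 1/4·(g−p) = 1/4·(-8,16) = (-2.0000,4.0000)
o1: d²=18 ≤ ρ²=38; F_rep = 21·(3,-3)/18² = (0.1944,-0.1944)
o2: d²=26 ≤ ρ²=38; F_rep = 21·(-5,-1)/26² = (-0.1553,-0.0311)
o3: d²=74 > ρ²=38 → inactive
o4: d²=49 > ρ²=38 → inactive
F = F_att + ΣF_rep = (-1.9609,3.7745)
p' = p + 1/20·F = (0.9020,-5.8113)

Fx=-1.9609 Fy=3.7745 x'=0.9020 y'=-5.8113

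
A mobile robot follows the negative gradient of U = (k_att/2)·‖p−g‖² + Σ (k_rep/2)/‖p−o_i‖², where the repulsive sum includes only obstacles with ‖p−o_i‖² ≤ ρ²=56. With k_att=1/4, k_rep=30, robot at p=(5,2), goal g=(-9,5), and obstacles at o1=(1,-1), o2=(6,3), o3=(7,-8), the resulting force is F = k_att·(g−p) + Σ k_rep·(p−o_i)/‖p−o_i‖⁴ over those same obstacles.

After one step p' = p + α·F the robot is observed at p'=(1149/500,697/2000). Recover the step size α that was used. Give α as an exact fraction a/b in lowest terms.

F_att = 1/4·(g−p) = 1/4·(-14,3) = (-3.5000,0.7500)
o1: d²=25 ≤ ρ²=56; F_rep = 30·(4,3)/25² = (0.1920,0.1440)
o2: d²=2 ≤ ρ²=56; F_rep = 30·(-1,-1)/2² = (-7.5000,-7.5000)
o3: d²=104 > ρ²=56 → inactive
F = F_att + ΣF_rep = (-10.8080,-6.6060)
Δp = p'−p = (-2.7020,-1.6515); α = Δx/Fx = (-1351/500) / (-1351/125) = 1/4
check: Δy/Fy = (-3303/2000) / (-3303/500) = 1/4 ✓

α = 1/4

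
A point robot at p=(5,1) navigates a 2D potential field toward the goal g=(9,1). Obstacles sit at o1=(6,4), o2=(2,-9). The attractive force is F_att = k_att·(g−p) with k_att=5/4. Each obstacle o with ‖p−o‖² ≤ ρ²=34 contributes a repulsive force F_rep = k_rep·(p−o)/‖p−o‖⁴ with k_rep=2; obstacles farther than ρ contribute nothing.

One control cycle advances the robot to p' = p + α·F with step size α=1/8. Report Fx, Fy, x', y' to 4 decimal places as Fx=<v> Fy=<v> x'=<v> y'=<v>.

Fx=4.9800 Fy=-0.0600 x'=5.6225 y'=0.9925

F_att = 5/4·(g−p) = 5/4·(4,0) = (5.0000,0.0000)
o1: d²=10 ≤ ρ²=34; F_rep = 2·(-1,-3)/10² = (-0.0200,-0.0600)
o2: d²=109 > ρ²=34 → inactive
F = F_att + ΣF_rep = (4.9800,-0.0600)
p' = p + 1/8·F = (5.6225,0.9925)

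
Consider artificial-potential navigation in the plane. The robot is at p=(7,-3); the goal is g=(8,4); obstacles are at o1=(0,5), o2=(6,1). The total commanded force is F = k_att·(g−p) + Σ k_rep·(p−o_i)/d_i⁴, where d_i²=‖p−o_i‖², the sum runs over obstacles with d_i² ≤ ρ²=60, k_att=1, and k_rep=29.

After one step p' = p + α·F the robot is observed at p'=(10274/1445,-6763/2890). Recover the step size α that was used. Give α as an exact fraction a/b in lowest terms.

α = 1/10

F_att = 1·(g−p) = 1·(1,7) = (1.0000,7.0000)
o1: d²=113 > ρ²=60 → inactive
o2: d²=17 ≤ ρ²=60; F_rep = 29·(1,-4)/17² = (0.1003,-0.4014)
F = F_att + ΣF_rep = (1.1003,6.5986)
Δp = p'−p = (0.1100,0.6599); α = Δx/Fx = (159/1445) / (318/289) = 1/10
check: Δy/Fy = (1907/2890) / (1907/289) = 1/10 ✓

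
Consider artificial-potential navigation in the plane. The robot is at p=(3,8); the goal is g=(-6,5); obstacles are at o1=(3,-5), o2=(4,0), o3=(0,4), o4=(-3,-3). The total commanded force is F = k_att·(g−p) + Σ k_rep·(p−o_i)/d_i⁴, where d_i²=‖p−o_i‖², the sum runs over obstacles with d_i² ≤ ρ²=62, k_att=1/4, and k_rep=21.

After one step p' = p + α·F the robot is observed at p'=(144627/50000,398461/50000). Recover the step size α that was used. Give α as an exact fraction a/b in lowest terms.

α = 1/20

F_att = 1/4·(g−p) = 1/4·(-9,-3) = (-2.2500,-0.7500)
o1: d²=169 > ρ²=62 → inactive
o2: d²=65 > ρ²=62 → inactive
o3: d²=25 ≤ ρ²=62; F_rep = 21·(3,4)/25² = (0.1008,0.1344)
o4: d²=157 > ρ²=62 → inactive
F = F_att + ΣF_rep = (-2.1492,-0.6156)
Δp = p'−p = (-0.1075,-0.0308); α = Δx/Fx = (-5373/50000) / (-5373/2500) = 1/20
check: Δy/Fy = (-1539/50000) / (-1539/2500) = 1/20 ✓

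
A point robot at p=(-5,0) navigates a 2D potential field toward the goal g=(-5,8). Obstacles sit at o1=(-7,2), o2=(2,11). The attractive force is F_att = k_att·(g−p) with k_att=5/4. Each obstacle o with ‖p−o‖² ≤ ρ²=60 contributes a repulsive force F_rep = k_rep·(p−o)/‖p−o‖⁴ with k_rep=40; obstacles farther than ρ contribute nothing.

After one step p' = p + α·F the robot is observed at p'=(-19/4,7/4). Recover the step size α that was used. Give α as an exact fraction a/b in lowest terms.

α = 1/5

F_att = 5/4·(g−p) = 5/4·(0,8) = (0.0000,10.0000)
o1: d²=8 ≤ ρ²=60; F_rep = 40·(2,-2)/8² = (1.2500,-1.2500)
o2: d²=170 > ρ²=60 → inactive
F = F_att + ΣF_rep = (1.2500,8.7500)
Δp = p'−p = (0.2500,1.7500); α = Δx/Fx = (1/4) / (5/4) = 1/5
check: Δy/Fy = (7/4) / (35/4) = 1/5 ✓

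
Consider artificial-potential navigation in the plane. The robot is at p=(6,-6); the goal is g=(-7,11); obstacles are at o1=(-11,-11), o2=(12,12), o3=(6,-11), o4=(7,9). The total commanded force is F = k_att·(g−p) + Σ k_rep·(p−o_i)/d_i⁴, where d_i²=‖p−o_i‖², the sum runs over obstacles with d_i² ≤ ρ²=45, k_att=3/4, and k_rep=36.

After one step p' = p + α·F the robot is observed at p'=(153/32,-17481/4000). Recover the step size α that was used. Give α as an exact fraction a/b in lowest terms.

α = 1/8

F_att = 3/4·(g−p) = 3/4·(-13,17) = (-9.7500,12.7500)
o1: d²=314 > ρ²=45 → inactive
o2: d²=360 > ρ²=45 → inactive
o3: d²=25 ≤ ρ²=45; F_rep = 36·(0,5)/25² = (0.0000,0.2880)
o4: d²=226 > ρ²=45 → inactive
F = F_att + ΣF_rep = (-9.7500,13.0380)
Δp = p'−p = (-1.2188,1.6298); α = Δx/Fx = (-39/32) / (-39/4) = 1/8
check: Δy/Fy = (6519/4000) / (6519/500) = 1/8 ✓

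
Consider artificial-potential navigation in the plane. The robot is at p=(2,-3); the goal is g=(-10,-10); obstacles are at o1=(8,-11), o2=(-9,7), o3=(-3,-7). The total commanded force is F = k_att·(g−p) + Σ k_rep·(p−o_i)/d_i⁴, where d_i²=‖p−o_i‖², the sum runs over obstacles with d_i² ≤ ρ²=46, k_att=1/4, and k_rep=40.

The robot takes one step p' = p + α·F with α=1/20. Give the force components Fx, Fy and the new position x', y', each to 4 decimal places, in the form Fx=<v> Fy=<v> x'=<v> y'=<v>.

F_att = 1/4·(g−p) = 1/4·(-12,-7) = (-3.0000,-1.7500)
o1: d²=100 > ρ²=46 → inactive
o2: d²=221 > ρ²=46 → inactive
o3: d²=41 ≤ ρ²=46; F_rep = 40·(5,4)/41² = (0.1190,0.0952)
F = F_att + ΣF_rep = (-2.8810,-1.6548)
p' = p + 1/20·F = (1.8559,-3.0827)

Fx=-2.8810 Fy=-1.6548 x'=1.8559 y'=-3.0827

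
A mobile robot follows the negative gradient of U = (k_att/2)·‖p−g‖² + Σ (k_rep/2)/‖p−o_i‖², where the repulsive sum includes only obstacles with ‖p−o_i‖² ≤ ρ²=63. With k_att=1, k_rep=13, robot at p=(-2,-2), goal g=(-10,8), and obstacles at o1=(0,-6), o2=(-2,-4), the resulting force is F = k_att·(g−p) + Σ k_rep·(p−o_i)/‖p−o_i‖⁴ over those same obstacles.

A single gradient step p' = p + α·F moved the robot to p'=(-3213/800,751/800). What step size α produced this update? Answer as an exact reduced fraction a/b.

F_att = 1·(g−p) = 1·(-8,10) = (-8.0000,10.0000)
o1: d²=20 ≤ ρ²=63; F_rep = 13·(-2,4)/20² = (-0.0650,0.1300)
o2: d²=4 ≤ ρ²=63; F_rep = 13·(0,2)/4² = (0.0000,1.6250)
F = F_att + ΣF_rep = (-8.0650,11.7550)
Δp = p'−p = (-2.0162,2.9388); α = Δx/Fx = (-1613/800) / (-1613/200) = 1/4
check: Δy/Fy = (2351/800) / (2351/200) = 1/4 ✓

α = 1/4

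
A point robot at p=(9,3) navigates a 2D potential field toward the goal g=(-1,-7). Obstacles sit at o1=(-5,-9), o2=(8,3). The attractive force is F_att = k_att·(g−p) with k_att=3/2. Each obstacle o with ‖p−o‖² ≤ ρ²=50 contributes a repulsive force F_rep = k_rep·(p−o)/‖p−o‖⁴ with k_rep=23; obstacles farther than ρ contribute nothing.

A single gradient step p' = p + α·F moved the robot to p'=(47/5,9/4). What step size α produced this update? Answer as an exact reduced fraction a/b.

F_att = 3/2·(g−p) = 3/2·(-10,-10) = (-15.0000,-15.0000)
o1: d²=340 > ρ²=50 → inactive
o2: d²=1 ≤ ρ²=50; F_rep = 23·(1,0)/1² = (23.0000,0.0000)
F = F_att + ΣF_rep = (8.0000,-15.0000)
Δp = p'−p = (0.4000,-0.7500); α = Δx/Fx = (2/5) / (8) = 1/20
check: Δy/Fy = (-3/4) / (-15) = 1/20 ✓

α = 1/20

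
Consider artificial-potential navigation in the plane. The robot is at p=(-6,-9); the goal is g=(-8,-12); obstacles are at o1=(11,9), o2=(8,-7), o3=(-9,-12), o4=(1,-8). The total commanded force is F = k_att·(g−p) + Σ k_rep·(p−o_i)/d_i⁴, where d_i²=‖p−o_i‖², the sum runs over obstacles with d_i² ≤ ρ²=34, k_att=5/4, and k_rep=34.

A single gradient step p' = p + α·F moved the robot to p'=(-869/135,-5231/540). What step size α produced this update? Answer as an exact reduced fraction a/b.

F_att = 5/4·(g−p) = 5/4·(-2,-3) = (-2.5000,-3.7500)
o1: d²=613 > ρ²=34 → inactive
o2: d²=200 > ρ²=34 → inactive
o3: d²=18 ≤ ρ²=34; F_rep = 34·(3,3)/18² = (0.3148,0.3148)
o4: d²=50 > ρ²=34 → inactive
F = F_att + ΣF_rep = (-2.1852,-3.4352)
Δp = p'−p = (-0.4370,-0.6870); α = Δx/Fx = (-59/135) / (-59/27) = 1/5
check: Δy/Fy = (-371/540) / (-371/108) = 1/5 ✓

α = 1/5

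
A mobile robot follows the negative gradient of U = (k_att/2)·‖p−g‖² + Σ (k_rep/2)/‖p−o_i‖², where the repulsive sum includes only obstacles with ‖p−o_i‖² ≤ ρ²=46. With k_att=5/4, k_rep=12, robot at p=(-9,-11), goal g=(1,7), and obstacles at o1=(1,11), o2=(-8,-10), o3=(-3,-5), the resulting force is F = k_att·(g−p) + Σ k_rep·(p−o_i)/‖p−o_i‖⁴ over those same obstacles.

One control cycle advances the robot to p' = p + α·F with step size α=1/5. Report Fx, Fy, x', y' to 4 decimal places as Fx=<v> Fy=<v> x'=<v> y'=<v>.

Fx=9.5000 Fy=19.5000 x'=-7.1000 y'=-7.1000

F_att = 5/4·(g−p) = 5/4·(10,18) = (12.5000,22.5000)
o1: d²=584 > ρ²=46 → inactive
o2: d²=2 ≤ ρ²=46; F_rep = 12·(-1,-1)/2² = (-3.0000,-3.0000)
o3: d²=72 > ρ²=46 → inactive
F = F_att + ΣF_rep = (9.5000,19.5000)
p' = p + 1/5·F = (-7.1000,-7.1000)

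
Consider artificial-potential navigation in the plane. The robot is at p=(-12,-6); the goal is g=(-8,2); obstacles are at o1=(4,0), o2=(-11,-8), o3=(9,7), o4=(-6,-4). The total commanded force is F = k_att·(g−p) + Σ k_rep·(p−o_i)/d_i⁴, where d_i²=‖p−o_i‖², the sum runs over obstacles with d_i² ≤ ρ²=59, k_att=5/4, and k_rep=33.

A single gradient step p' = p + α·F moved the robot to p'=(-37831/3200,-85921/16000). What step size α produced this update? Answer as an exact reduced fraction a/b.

F_att = 5/4·(g−p) = 5/4·(4,8) = (5.0000,10.0000)
o1: d²=292 > ρ²=59 → inactive
o2: d²=5 ≤ ρ²=59; F_rep = 33·(-1,2)/5² = (-1.3200,2.6400)
o3: d²=610 > ρ²=59 → inactive
o4: d²=40 ≤ ρ²=59; F_rep = 33·(-6,-2)/40² = (-0.1237,-0.0413)
F = F_att + ΣF_rep = (3.5562,12.5988)
Δp = p'−p = (0.1778,0.6299); α = Δx/Fx = (569/3200) / (569/160) = 1/20
check: Δy/Fy = (10079/16000) / (10079/800) = 1/20 ✓

α = 1/20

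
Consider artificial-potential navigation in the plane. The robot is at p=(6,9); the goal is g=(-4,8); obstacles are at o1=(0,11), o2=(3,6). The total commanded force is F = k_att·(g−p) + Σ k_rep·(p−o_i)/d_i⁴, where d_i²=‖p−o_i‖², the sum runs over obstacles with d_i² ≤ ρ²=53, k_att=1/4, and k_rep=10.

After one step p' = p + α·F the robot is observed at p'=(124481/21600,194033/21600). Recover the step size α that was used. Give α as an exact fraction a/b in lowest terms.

α = 1/10

F_att = 1/4·(g−p) = 1/4·(-10,-1) = (-2.5000,-0.2500)
o1: d²=40 ≤ ρ²=53; F_rep = 10·(6,-2)/40² = (0.0375,-0.0125)
o2: d²=18 ≤ ρ²=53; F_rep = 10·(3,3)/18² = (0.0926,0.0926)
F = F_att + ΣF_rep = (-2.3699,-0.1699)
Δp = p'−p = (-0.2370,-0.0170); α = Δx/Fx = (-5119/21600) / (-5119/2160) = 1/10
check: Δy/Fy = (-367/21600) / (-367/2160) = 1/10 ✓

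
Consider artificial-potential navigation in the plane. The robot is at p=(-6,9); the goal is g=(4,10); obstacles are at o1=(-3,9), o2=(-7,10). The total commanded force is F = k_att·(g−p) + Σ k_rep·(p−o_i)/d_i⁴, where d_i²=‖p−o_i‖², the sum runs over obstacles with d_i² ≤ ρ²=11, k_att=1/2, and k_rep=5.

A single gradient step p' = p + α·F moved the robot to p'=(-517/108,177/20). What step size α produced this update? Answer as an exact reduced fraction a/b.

F_att = 1/2·(g−p) = 1/2·(10,1) = (5.0000,0.5000)
o1: d²=9 ≤ ρ²=11; F_rep = 5·(-3,0)/9² = (-0.1852,0.0000)
o2: d²=2 ≤ ρ²=11; F_rep = 5·(1,-1)/2² = (1.2500,-1.2500)
F = F_att + ΣF_rep = (6.0648,-0.7500)
Δp = p'−p = (1.2130,-0.1500); α = Δx/Fx = (131/108) / (655/108) = 1/5
check: Δy/Fy = (-3/20) / (-3/4) = 1/5 ✓

α = 1/5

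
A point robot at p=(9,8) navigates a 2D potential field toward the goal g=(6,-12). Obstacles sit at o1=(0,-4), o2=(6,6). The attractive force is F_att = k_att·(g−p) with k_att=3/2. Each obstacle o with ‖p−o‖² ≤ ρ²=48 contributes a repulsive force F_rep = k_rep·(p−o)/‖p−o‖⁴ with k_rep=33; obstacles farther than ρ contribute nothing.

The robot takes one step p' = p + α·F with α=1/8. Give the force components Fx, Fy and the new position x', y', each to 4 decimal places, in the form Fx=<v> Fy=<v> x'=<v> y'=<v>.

Fx=-3.9142 Fy=-29.6095 x'=8.5107 y'=4.2988

F_att = 3/2·(g−p) = 3/2·(-3,-20) = (-4.5000,-30.0000)
o1: d²=225 > ρ²=48 → inactive
o2: d²=13 ≤ ρ²=48; F_rep = 33·(3,2)/13² = (0.5858,0.3905)
F = F_att + ΣF_rep = (-3.9142,-29.6095)
p' = p + 1/8·F = (8.5107,4.2988)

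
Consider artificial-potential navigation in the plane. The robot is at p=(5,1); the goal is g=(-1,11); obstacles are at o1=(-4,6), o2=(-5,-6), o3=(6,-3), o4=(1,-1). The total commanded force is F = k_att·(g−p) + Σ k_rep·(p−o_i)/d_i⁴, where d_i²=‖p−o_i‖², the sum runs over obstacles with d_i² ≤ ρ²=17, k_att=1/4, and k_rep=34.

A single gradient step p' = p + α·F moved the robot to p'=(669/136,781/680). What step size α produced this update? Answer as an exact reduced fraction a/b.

α = 1/20

F_att = 1/4·(g−p) = 1/4·(-6,10) = (-1.5000,2.5000)
o1: d²=106 > ρ²=17 → inactive
o2: d²=149 > ρ²=17 → inactive
o3: d²=17 ≤ ρ²=17; F_rep = 34·(-1,4)/17² = (-0.1176,0.4706)
o4: d²=20 > ρ²=17 → inactive
F = F_att + ΣF_rep = (-1.6176,2.9706)
Δp = p'−p = (-0.0809,0.1485); α = Δx/Fx = (-11/136) / (-55/34) = 1/20
check: Δy/Fy = (101/680) / (101/34) = 1/20 ✓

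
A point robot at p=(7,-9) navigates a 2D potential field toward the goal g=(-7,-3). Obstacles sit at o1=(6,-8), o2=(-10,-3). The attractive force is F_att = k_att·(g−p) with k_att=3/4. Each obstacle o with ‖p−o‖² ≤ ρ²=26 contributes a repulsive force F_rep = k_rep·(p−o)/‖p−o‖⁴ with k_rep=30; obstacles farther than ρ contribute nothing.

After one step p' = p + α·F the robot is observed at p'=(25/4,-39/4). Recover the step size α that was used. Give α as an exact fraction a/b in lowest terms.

F_att = 3/4·(g−p) = 3/4·(-14,6) = (-10.5000,4.5000)
o1: d²=2 ≤ ρ²=26; F_rep = 30·(1,-1)/2² = (7.5000,-7.5000)
o2: d²=325 > ρ²=26 → inactive
F = F_att + ΣF_rep = (-3.0000,-3.0000)
Δp = p'−p = (-0.7500,-0.7500); α = Δx/Fx = (-3/4) / (-3) = 1/4
check: Δy/Fy = (-3/4) / (-3) = 1/4 ✓

α = 1/4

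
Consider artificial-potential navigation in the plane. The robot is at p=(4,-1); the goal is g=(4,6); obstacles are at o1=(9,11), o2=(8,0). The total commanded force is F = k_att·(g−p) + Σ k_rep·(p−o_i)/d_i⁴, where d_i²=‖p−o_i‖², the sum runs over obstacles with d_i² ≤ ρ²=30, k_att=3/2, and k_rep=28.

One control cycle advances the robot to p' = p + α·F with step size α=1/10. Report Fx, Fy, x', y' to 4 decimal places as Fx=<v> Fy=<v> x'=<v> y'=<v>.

Fx=-0.3875 Fy=10.4031 x'=3.9612 y'=0.0403

F_att = 3/2·(g−p) = 3/2·(0,7) = (0.0000,10.5000)
o1: d²=169 > ρ²=30 → inactive
o2: d²=17 ≤ ρ²=30; F_rep = 28·(-4,-1)/17² = (-0.3875,-0.0969)
F = F_att + ΣF_rep = (-0.3875,10.4031)
p' = p + 1/10·F = (3.9612,0.0403)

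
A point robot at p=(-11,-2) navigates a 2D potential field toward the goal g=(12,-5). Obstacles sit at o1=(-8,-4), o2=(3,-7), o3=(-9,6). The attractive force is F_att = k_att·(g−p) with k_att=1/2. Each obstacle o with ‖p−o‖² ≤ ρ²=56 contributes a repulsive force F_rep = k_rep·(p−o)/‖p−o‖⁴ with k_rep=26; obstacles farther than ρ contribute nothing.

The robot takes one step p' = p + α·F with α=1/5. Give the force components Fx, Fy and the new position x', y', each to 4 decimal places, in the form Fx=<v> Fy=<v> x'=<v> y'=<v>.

Fx=11.0385 Fy=-1.1923 x'=-8.7923 y'=-2.2385

F_att = 1/2·(g−p) = 1/2·(23,-3) = (11.5000,-1.5000)
o1: d²=13 ≤ ρ²=56; F_rep = 26·(-3,2)/13² = (-0.4615,0.3077)
o2: d²=221 > ρ²=56 → inactive
o3: d²=68 > ρ²=56 → inactive
F = F_att + ΣF_rep = (11.0385,-1.1923)
p' = p + 1/5·F = (-8.7923,-2.2385)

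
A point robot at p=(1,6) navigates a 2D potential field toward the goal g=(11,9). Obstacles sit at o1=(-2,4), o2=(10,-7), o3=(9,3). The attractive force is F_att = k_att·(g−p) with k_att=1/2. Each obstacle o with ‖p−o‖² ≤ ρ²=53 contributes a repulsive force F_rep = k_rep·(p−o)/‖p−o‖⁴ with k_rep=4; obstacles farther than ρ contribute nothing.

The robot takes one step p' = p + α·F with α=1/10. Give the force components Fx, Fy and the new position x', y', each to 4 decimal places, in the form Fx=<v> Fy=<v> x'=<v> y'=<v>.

Fx=5.0710 Fy=1.5473 x'=1.5071 y'=6.1547

F_att = 1/2·(g−p) = 1/2·(10,3) = (5.0000,1.5000)
o1: d²=13 ≤ ρ²=53; F_rep = 4·(3,2)/13² = (0.0710,0.0473)
o2: d²=250 > ρ²=53 → inactive
o3: d²=73 > ρ²=53 → inactive
F = F_att + ΣF_rep = (5.0710,1.5473)
p' = p + 1/10·F = (1.5071,6.1547)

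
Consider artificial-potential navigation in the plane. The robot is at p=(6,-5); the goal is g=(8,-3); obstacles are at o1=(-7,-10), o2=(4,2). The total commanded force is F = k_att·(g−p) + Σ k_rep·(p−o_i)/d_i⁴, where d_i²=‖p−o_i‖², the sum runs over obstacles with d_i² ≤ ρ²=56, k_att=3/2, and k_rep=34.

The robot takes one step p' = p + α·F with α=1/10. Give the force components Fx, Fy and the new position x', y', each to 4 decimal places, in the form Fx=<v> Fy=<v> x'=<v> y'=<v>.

F_att = 3/2·(g−p) = 3/2·(2,2) = (3.0000,3.0000)
o1: d²=194 > ρ²=56 → inactive
o2: d²=53 ≤ ρ²=56; F_rep = 34·(2,-7)/53² = (0.0242,-0.0847)
F = F_att + ΣF_rep = (3.0242,2.9153)
p' = p + 1/10·F = (6.3024,-4.7085)

Fx=3.0242 Fy=2.9153 x'=6.3024 y'=-4.7085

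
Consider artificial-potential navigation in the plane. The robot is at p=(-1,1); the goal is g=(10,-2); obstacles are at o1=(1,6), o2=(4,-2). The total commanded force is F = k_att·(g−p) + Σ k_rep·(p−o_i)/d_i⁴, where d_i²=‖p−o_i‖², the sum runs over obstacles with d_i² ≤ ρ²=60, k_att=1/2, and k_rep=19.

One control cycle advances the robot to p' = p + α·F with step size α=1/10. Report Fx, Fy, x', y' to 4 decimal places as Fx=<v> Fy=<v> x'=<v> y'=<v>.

F_att = 1/2·(g−p) = 1/2·(11,-3) = (5.5000,-1.5000)
o1: d²=29 ≤ ρ²=60; F_rep = 19·(-2,-5)/29² = (-0.0452,-0.1130)
o2: d²=34 ≤ ρ²=60; F_rep = 19·(-5,3)/34² = (-0.0822,0.0493)
F = F_att + ΣF_rep = (5.3726,-1.5637)
p' = p + 1/10·F = (-0.4627,0.8436)

Fx=5.3726 Fy=-1.5637 x'=-0.4627 y'=0.8436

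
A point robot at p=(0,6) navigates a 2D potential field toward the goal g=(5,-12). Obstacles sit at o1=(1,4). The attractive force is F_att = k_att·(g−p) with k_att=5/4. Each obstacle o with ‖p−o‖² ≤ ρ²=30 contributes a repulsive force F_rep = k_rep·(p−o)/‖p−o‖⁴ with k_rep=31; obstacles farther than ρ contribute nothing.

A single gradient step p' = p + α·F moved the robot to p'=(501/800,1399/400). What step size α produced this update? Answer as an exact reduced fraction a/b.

F_att = 5/4·(g−p) = 5/4·(5,-18) = (6.2500,-22.5000)
o1: d²=5 ≤ ρ²=30; F_rep = 31·(-1,2)/5² = (-1.2400,2.4800)
F = F_att + ΣF_rep = (5.0100,-20.0200)
Δp = p'−p = (0.6262,-2.5025); α = Δx/Fx = (501/800) / (501/100) = 1/8
check: Δy/Fy = (-1001/400) / (-1001/50) = 1/8 ✓

α = 1/8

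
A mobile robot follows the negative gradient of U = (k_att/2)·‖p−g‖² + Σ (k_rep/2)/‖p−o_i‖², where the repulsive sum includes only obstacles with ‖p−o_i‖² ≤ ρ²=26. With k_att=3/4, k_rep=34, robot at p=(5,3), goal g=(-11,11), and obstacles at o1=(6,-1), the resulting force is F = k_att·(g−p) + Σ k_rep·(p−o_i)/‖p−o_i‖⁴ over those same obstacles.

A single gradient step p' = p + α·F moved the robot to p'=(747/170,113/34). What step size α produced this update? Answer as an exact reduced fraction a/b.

α = 1/20

F_att = 3/4·(g−p) = 3/4·(-16,8) = (-12.0000,6.0000)
o1: d²=17 ≤ ρ²=26; F_rep = 34·(-1,4)/17² = (-0.1176,0.4706)
F = F_att + ΣF_rep = (-12.1176,6.4706)
Δp = p'−p = (-0.6059,0.3235); α = Δx/Fx = (-103/170) / (-206/17) = 1/20
check: Δy/Fy = (11/34) / (110/17) = 1/20 ✓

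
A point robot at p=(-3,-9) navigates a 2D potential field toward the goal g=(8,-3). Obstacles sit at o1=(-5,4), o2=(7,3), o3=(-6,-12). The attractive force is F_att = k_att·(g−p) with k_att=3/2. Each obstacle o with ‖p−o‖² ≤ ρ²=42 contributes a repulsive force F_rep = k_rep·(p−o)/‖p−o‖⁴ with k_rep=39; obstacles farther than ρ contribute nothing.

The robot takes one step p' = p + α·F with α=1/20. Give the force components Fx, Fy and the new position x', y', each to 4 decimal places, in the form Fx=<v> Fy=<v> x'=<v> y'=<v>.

Fx=16.8611 Fy=9.3611 x'=-2.1569 y'=-8.5319

F_att = 3/2·(g−p) = 3/2·(11,6) = (16.5000,9.0000)
o1: d²=173 > ρ²=42 → inactive
o2: d²=244 > ρ²=42 → inactive
o3: d²=18 ≤ ρ²=42; F_rep = 39·(3,3)/18² = (0.3611,0.3611)
F = F_att + ΣF_rep = (16.8611,9.3611)
p' = p + 1/20·F = (-2.1569,-8.5319)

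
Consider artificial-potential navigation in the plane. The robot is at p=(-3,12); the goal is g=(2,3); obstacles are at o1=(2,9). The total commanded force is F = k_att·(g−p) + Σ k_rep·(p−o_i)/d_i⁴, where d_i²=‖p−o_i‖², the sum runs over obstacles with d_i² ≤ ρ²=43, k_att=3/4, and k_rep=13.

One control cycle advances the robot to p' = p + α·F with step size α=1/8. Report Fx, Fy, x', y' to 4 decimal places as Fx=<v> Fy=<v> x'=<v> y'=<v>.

F_att = 3/4·(g−p) = 3/4·(5,-9) = (3.7500,-6.7500)
o1: d²=34 ≤ ρ²=43; F_rep = 13·(-5,3)/34² = (-0.0562,0.0337)
F = F_att + ΣF_rep = (3.6938,-6.7163)
p' = p + 1/8·F = (-2.5383,11.1605)

Fx=3.6938 Fy=-6.7163 x'=-2.5383 y'=11.1605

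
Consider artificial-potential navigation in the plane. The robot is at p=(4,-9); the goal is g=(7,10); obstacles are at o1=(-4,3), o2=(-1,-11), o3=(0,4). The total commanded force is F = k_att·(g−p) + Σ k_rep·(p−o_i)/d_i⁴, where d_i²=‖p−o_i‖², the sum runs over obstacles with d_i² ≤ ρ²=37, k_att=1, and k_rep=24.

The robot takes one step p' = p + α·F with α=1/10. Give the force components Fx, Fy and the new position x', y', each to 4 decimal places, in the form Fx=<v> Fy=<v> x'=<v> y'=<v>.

F_att = 1·(g−p) = 1·(3,19) = (3.0000,19.0000)
o1: d²=208 > ρ²=37 → inactive
o2: d²=29 ≤ ρ²=37; F_rep = 24·(5,2)/29² = (0.1427,0.0571)
o3: d²=185 > ρ²=37 → inactive
F = F_att + ΣF_rep = (3.1427,19.0571)
p' = p + 1/10·F = (4.3143,-7.0943)

Fx=3.1427 Fy=19.0571 x'=4.3143 y'=-7.0943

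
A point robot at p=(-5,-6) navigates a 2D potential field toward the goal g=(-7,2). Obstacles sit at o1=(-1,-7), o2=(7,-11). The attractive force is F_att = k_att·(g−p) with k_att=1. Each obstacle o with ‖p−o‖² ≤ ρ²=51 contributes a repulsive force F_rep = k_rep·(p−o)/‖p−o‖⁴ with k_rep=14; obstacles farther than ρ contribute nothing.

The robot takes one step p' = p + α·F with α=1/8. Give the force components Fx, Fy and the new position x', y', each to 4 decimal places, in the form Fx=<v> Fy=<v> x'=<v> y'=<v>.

F_att = 1·(g−p) = 1·(-2,8) = (-2.0000,8.0000)
o1: d²=17 ≤ ρ²=51; F_rep = 14·(-4,1)/17² = (-0.1938,0.0484)
o2: d²=169 > ρ²=51 → inactive
F = F_att + ΣF_rep = (-2.1938,8.0484)
p' = p + 1/8·F = (-5.2742,-4.9939)

Fx=-2.1938 Fy=8.0484 x'=-5.2742 y'=-4.9939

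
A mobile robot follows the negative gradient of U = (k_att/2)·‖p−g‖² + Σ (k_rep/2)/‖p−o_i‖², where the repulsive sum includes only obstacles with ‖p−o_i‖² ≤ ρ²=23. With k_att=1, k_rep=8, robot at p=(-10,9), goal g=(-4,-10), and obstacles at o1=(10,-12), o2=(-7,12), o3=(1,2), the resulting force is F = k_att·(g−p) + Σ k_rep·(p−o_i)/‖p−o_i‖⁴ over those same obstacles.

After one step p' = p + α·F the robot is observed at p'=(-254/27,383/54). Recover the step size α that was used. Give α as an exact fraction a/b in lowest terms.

F_att = 1·(g−p) = 1·(6,-19) = (6.0000,-19.0000)
o1: d²=841 > ρ²=23 → inactive
o2: d²=18 ≤ ρ²=23; F_rep = 8·(-3,-3)/18² = (-0.0741,-0.0741)
o3: d²=170 > ρ²=23 → inactive
F = F_att + ΣF_rep = (5.9259,-19.0741)
Δp = p'−p = (0.5926,-1.9074); α = Δx/Fx = (16/27) / (160/27) = 1/10
check: Δy/Fy = (-103/54) / (-515/27) = 1/10 ✓

α = 1/10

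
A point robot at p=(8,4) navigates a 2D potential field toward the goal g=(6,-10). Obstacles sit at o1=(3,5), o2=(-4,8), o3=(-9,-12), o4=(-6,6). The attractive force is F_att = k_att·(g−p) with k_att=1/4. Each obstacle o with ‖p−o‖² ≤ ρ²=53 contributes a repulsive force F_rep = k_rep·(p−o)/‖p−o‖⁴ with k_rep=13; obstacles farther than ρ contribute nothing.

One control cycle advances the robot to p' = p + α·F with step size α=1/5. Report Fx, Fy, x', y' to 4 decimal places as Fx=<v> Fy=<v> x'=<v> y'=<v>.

F_att = 1/4·(g−p) = 1/4·(-2,-14) = (-0.5000,-3.5000)
o1: d²=26 ≤ ρ²=53; F_rep = 13·(5,-1)/26² = (0.0962,-0.0192)
o2: d²=160 > ρ²=53 → inactive
o3: d²=545 > ρ²=53 → inactive
o4: d²=200 > ρ²=53 → inactive
F = F_att + ΣF_rep = (-0.4038,-3.5192)
p' = p + 1/5·F = (7.9192,3.2962)

Fx=-0.4038 Fy=-3.5192 x'=7.9192 y'=3.2962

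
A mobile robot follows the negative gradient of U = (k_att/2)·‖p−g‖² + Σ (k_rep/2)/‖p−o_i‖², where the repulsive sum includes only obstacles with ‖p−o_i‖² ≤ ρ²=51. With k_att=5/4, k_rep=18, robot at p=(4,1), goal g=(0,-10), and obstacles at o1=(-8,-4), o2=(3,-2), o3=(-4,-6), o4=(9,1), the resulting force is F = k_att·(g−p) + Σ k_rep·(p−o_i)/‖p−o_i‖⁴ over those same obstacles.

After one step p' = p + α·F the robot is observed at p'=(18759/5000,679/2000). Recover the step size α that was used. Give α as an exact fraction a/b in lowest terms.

α = 1/20

F_att = 5/4·(g−p) = 5/4·(-4,-11) = (-5.0000,-13.7500)
o1: d²=169 > ρ²=51 → inactive
o2: d²=10 ≤ ρ²=51; F_rep = 18·(1,3)/10² = (0.1800,0.5400)
o3: d²=113 > ρ²=51 → inactive
o4: d²=25 ≤ ρ²=51; F_rep = 18·(-5,0)/25² = (-0.1440,0.0000)
F = F_att + ΣF_rep = (-4.9640,-13.2100)
Δp = p'−p = (-0.2482,-0.6605); α = Δx/Fx = (-1241/5000) / (-1241/250) = 1/20
check: Δy/Fy = (-1321/2000) / (-1321/100) = 1/20 ✓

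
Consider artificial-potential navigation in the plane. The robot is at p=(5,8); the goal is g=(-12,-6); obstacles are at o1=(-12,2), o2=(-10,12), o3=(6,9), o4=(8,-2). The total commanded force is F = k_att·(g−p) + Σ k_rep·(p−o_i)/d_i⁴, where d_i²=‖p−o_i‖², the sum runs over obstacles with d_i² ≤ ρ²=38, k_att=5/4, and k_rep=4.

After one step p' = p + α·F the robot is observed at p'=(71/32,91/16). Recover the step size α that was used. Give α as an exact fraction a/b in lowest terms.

α = 1/8

F_att = 5/4·(g−p) = 5/4·(-17,-14) = (-21.2500,-17.5000)
o1: d²=325 > ρ²=38 → inactive
o2: d²=241 > ρ²=38 → inactive
o3: d²=2 ≤ ρ²=38; F_rep = 4·(-1,-1)/2² = (-1.0000,-1.0000)
o4: d²=109 > ρ²=38 → inactive
F = F_att + ΣF_rep = (-22.2500,-18.5000)
Δp = p'−p = (-2.7812,-2.3125); α = Δx/Fx = (-89/32) / (-89/4) = 1/8
check: Δy/Fy = (-37/16) / (-37/2) = 1/8 ✓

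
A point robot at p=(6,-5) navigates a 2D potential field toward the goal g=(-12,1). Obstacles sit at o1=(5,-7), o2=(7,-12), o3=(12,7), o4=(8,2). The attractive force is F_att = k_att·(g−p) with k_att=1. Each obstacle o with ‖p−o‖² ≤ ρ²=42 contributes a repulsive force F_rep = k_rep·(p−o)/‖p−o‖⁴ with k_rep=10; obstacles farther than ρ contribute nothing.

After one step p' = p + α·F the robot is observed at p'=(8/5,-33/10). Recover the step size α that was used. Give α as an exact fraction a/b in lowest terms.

α = 1/4

F_att = 1·(g−p) = 1·(-18,6) = (-18.0000,6.0000)
o1: d²=5 ≤ ρ²=42; F_rep = 10·(1,2)/5² = (0.4000,0.8000)
o2: d²=50 > ρ²=42 → inactive
o3: d²=180 > ρ²=42 → inactive
o4: d²=53 > ρ²=42 → inactive
F = F_att + ΣF_rep = (-17.6000,6.8000)
Δp = p'−p = (-4.4000,1.7000); α = Δx/Fx = (-22/5) / (-88/5) = 1/4
check: Δy/Fy = (17/10) / (34/5) = 1/4 ✓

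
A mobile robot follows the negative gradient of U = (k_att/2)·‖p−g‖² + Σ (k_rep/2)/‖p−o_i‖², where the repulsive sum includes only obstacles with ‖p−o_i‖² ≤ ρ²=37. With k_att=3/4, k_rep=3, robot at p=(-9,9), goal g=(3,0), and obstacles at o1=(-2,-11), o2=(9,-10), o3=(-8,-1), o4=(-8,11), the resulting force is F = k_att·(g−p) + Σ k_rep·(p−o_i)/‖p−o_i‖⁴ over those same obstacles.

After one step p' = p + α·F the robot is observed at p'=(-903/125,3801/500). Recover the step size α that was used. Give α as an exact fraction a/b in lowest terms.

F_att = 3/4·(g−p) = 3/4·(12,-9) = (9.0000,-6.7500)
o1: d²=449 > ρ²=37 → inactive
o2: d²=685 > ρ²=37 → inactive
o3: d²=101 > ρ²=37 → inactive
o4: d²=5 ≤ ρ²=37; F_rep = 3·(-1,-2)/5² = (-0.1200,-0.2400)
F = F_att + ΣF_rep = (8.8800,-6.9900)
Δp = p'−p = (1.7760,-1.3980); α = Δx/Fx = (222/125) / (222/25) = 1/5
check: Δy/Fy = (-699/500) / (-699/100) = 1/5 ✓

α = 1/5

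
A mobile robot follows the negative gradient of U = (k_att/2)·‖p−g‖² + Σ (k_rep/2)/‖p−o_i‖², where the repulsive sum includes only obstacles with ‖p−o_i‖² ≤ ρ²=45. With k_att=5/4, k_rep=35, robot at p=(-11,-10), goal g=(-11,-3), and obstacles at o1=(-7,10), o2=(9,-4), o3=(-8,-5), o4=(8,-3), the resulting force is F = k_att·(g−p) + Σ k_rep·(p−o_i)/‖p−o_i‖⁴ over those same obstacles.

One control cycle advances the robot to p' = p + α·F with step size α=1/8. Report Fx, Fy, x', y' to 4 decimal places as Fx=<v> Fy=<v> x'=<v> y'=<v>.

F_att = 5/4·(g−p) = 5/4·(0,7) = (0.0000,8.7500)
o1: d²=416 > ρ²=45 → inactive
o2: d²=436 > ρ²=45 → inactive
o3: d²=34 ≤ ρ²=45; F_rep = 35·(-3,-5)/34² = (-0.0908,-0.1514)
o4: d²=410 > ρ²=45 → inactive
F = F_att + ΣF_rep = (-0.0908,8.5986)
p' = p + 1/8·F = (-11.0114,-8.9252)

Fx=-0.0908 Fy=8.5986 x'=-11.0114 y'=-8.9252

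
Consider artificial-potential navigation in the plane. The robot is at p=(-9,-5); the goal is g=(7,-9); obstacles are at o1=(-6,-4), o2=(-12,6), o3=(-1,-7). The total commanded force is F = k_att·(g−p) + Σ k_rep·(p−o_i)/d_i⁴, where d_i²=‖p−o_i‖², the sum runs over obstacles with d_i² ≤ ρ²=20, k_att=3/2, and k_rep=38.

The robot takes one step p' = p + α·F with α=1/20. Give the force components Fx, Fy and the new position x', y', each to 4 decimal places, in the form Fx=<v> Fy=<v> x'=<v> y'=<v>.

Fx=22.8600 Fy=-6.3800 x'=-7.8570 y'=-5.3190

F_att = 3/2·(g−p) = 3/2·(16,-4) = (24.0000,-6.0000)
o1: d²=10 ≤ ρ²=20; F_rep = 38·(-3,-1)/10² = (-1.1400,-0.3800)
o2: d²=130 > ρ²=20 → inactive
o3: d²=68 > ρ²=20 → inactive
F = F_att + ΣF_rep = (22.8600,-6.3800)
p' = p + 1/20·F = (-7.8570,-5.3190)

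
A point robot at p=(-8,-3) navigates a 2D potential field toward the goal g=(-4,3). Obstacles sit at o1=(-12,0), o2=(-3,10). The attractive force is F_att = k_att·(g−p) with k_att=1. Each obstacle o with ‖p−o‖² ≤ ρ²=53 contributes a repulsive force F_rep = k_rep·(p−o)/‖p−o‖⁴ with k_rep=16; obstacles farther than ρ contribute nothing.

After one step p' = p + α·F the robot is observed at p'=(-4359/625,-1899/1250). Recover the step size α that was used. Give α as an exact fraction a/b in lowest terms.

α = 1/4

F_att = 1·(g−p) = 1·(4,6) = (4.0000,6.0000)
o1: d²=25 ≤ ρ²=53; F_rep = 16·(4,-3)/25² = (0.1024,-0.0768)
o2: d²=194 > ρ²=53 → inactive
F = F_att + ΣF_rep = (4.1024,5.9232)
Δp = p'−p = (1.0256,1.4808); α = Δx/Fx = (641/625) / (2564/625) = 1/4
check: Δy/Fy = (1851/1250) / (3702/625) = 1/4 ✓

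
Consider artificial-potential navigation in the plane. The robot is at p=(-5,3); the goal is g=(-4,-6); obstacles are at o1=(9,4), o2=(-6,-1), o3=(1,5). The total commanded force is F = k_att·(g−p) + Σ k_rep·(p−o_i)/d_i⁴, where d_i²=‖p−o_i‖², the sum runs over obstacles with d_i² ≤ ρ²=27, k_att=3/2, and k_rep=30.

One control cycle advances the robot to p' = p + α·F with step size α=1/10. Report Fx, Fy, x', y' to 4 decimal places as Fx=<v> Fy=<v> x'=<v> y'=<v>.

F_att = 3/2·(g−p) = 3/2·(1,-9) = (1.5000,-13.5000)
o1: d²=197 > ρ²=27 → inactive
o2: d²=17 ≤ ρ²=27; F_rep = 30·(1,4)/17² = (0.1038,0.4152)
o3: d²=40 > ρ²=27 → inactive
F = F_att + ΣF_rep = (1.6038,-13.0848)
p' = p + 1/10·F = (-4.8396,1.6915)

Fx=1.6038 Fy=-13.0848 x'=-4.8396 y'=1.6915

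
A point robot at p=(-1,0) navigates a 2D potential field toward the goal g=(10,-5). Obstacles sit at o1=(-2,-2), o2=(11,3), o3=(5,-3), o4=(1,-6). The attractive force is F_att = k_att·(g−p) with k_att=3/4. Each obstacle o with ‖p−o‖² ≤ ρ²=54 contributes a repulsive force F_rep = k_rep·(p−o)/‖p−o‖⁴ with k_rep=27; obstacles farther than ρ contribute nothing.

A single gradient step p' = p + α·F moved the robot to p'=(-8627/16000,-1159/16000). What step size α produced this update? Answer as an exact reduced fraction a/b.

F_att = 3/4·(g−p) = 3/4·(11,-5) = (8.2500,-3.7500)
o1: d²=5 ≤ ρ²=54; F_rep = 27·(1,2)/5² = (1.0800,2.1600)
o2: d²=153 > ρ²=54 → inactive
o3: d²=45 ≤ ρ²=54; F_rep = 27·(-6,3)/45² = (-0.0800,0.0400)
o4: d²=40 ≤ ρ²=54; F_rep = 27·(-2,6)/40² = (-0.0338,0.1013)
F = F_att + ΣF_rep = (9.2163,-1.4487)
Δp = p'−p = (0.4608,-0.0724); α = Δx/Fx = (7373/16000) / (7373/800) = 1/20
check: Δy/Fy = (-1159/16000) / (-1159/800) = 1/20 ✓

α = 1/20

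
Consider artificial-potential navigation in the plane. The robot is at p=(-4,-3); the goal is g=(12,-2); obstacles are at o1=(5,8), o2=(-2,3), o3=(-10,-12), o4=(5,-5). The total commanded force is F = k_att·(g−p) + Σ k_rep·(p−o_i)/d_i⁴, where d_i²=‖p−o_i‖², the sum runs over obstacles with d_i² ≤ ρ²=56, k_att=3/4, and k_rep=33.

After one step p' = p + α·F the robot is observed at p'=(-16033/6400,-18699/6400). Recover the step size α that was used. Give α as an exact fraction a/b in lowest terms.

F_att = 3/4·(g−p) = 3/4·(16,1) = (12.0000,0.7500)
o1: d²=202 > ρ²=56 → inactive
o2: d²=40 ≤ ρ²=56; F_rep = 33·(-2,-6)/40² = (-0.0413,-0.1237)
o3: d²=117 > ρ²=56 → inactive
o4: d²=85 > ρ²=56 → inactive
F = F_att + ΣF_rep = (11.9588,0.6262)
Δp = p'−p = (1.4948,0.0783); α = Δx/Fx = (9567/6400) / (9567/800) = 1/8
check: Δy/Fy = (501/6400) / (501/800) = 1/8 ✓

α = 1/8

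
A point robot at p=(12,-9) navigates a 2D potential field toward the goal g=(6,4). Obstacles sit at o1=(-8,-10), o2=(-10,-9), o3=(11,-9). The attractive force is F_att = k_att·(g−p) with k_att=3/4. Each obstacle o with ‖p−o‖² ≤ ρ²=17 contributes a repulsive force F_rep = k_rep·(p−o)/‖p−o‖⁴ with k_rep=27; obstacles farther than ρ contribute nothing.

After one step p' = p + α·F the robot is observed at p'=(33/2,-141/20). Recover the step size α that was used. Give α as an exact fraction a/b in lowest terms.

F_att = 3/4·(g−p) = 3/4·(-6,13) = (-4.5000,9.7500)
o1: d²=401 > ρ²=17 → inactive
o2: d²=484 > ρ²=17 → inactive
o3: d²=1 ≤ ρ²=17; F_rep = 27·(1,0)/1² = (27.0000,0.0000)
F = F_att + ΣF_rep = (22.5000,9.7500)
Δp = p'−p = (4.5000,1.9500); α = Δx/Fx = (9/2) / (45/2) = 1/5
check: Δy/Fy = (39/20) / (39/4) = 1/5 ✓

α = 1/5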